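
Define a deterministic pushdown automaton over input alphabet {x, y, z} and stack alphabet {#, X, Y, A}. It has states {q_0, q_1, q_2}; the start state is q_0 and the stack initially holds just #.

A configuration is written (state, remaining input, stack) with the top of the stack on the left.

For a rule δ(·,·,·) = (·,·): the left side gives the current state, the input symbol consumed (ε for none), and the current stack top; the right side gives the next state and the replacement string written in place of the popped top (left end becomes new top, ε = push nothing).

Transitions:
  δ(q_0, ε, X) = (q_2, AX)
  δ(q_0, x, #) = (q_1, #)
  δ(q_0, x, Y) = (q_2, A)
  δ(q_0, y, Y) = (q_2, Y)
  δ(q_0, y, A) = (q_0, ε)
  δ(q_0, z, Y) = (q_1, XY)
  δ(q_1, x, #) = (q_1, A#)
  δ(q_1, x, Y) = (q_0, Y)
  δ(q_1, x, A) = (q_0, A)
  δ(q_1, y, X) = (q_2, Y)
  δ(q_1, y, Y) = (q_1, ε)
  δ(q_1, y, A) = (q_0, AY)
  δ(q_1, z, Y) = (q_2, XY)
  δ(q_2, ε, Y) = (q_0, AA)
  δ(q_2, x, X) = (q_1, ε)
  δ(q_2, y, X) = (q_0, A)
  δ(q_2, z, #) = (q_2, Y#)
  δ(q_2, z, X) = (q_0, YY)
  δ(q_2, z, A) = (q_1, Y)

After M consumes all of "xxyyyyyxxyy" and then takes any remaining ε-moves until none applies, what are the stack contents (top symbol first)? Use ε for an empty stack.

Y#

(q_0, xxyyyyyxxyy, #) ⊢ (q_1, xyyyyyxxyy, #) ⊢ (q_1, yyyyyxxyy, A#) ⊢ (q_0, yyyyxxyy, AY#) ⊢ (q_0, yyyxxyy, Y#) ⊢ (q_2, yyxxyy, Y#) ⊢ (q_0, yyxxyy, AA#) ⊢ (q_0, yxxyy, A#) ⊢ (q_0, xxyy, #) ⊢ (q_1, xyy, #) ⊢ (q_1, yy, A#) ⊢ (q_0, y, AY#) ⊢ (q_0, ε, Y#)
All input consumed in state q_0 with stack Y#.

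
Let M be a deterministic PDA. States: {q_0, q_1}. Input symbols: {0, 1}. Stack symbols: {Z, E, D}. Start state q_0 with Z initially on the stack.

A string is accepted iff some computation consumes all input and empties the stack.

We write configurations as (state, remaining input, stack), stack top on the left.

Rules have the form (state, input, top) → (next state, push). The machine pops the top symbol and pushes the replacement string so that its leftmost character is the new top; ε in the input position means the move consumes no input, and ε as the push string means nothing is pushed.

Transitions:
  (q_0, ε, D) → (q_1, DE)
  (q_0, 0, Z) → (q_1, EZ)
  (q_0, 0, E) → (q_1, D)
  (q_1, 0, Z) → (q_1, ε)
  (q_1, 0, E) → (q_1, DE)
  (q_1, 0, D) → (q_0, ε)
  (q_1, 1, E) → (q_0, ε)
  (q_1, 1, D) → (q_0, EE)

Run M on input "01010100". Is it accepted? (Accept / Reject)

(q_0, 01010100, Z)
  read 0, top Z: go to q_1, push EZ → (q_1, 1010100, EZ)
  read 1, top E: go to q_0, push ε → (q_0, 010100, Z)
  read 0, top Z: go to q_1, push EZ → (q_1, 10100, EZ)
  read 1, top E: go to q_0, push ε → (q_0, 0100, Z)
  read 0, top Z: go to q_1, push EZ → (q_1, 100, EZ)
  read 1, top E: go to q_0, push ε → (q_0, 00, Z)
  read 0, top Z: go to q_1, push EZ → (q_1, 0, EZ)
  read 0, top E: go to q_1, push DE → (q_1, ε, DEZ)
All input consumed; stack is DEZ, not empty, and no further ε-move applies.

Reject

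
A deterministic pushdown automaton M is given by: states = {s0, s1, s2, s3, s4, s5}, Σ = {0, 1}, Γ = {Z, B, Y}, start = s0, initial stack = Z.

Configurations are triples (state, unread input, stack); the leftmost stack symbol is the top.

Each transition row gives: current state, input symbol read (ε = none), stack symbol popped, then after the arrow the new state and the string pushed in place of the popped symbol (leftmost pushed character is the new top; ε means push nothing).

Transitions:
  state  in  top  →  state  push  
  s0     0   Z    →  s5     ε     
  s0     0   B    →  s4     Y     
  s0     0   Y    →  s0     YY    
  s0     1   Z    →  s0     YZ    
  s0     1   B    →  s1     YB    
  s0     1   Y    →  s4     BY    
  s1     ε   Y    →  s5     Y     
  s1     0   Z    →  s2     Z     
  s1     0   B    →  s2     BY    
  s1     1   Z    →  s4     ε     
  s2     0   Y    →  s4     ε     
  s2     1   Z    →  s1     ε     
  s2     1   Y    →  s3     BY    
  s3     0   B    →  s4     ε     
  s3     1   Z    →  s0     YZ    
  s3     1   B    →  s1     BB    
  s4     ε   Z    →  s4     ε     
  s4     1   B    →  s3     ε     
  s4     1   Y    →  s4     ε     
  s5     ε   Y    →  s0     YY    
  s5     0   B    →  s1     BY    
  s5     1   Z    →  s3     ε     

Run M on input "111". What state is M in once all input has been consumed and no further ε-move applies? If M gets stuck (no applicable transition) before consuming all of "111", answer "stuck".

(s0, 111, Z) ⊢ (s0, 11, YZ) ⊢ (s4, 1, BYZ) ⊢ (s3, ε, YZ)
All input consumed; M is in state s3.

s3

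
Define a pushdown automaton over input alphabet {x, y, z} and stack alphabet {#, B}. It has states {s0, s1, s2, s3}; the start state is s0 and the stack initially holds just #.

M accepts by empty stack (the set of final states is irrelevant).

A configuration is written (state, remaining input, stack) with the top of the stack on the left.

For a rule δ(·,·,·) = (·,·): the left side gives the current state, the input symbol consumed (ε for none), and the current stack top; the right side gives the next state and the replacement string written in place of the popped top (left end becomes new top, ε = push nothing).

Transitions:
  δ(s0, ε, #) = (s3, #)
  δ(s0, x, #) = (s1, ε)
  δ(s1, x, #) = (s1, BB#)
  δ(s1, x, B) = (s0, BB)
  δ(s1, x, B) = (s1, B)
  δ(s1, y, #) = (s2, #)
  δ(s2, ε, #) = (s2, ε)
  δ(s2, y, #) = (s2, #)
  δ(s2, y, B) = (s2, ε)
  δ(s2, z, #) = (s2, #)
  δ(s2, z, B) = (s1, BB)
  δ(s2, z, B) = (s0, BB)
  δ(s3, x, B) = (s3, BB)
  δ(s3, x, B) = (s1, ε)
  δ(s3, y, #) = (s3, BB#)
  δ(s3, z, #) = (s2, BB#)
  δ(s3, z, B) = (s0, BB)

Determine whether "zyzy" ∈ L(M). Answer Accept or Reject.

No computation consumes all input and empties the stack.

Reject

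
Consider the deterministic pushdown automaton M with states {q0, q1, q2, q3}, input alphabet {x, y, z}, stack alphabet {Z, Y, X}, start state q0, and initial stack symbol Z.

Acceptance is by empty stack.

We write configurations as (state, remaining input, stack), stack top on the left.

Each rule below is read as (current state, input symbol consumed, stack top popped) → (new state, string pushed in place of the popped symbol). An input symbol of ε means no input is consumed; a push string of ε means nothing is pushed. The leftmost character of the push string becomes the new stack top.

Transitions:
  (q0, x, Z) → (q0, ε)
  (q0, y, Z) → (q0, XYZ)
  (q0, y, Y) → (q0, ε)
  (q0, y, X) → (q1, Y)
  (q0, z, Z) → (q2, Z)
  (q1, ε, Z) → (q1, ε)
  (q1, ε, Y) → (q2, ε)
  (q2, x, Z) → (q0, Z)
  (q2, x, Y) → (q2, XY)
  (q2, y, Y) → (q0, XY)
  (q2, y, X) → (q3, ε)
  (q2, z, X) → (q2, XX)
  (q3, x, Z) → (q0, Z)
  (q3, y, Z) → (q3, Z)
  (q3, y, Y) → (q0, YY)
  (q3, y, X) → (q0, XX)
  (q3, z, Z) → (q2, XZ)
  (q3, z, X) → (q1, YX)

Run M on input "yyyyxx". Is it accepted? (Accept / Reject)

Reject

(q0, yyyyxx, Z) ⊢ (q0, yyyxx, XYZ) ⊢ (q1, yyxx, YYZ) ⊢ (q2, yyxx, YZ) ⊢ (q0, yxx, XYZ) ⊢ (q1, xx, YYZ) ⊢ (q2, xx, YZ) ⊢ (q2, x, XYZ)
No transition applies at (q2, x, XYZ); input not fully consumed.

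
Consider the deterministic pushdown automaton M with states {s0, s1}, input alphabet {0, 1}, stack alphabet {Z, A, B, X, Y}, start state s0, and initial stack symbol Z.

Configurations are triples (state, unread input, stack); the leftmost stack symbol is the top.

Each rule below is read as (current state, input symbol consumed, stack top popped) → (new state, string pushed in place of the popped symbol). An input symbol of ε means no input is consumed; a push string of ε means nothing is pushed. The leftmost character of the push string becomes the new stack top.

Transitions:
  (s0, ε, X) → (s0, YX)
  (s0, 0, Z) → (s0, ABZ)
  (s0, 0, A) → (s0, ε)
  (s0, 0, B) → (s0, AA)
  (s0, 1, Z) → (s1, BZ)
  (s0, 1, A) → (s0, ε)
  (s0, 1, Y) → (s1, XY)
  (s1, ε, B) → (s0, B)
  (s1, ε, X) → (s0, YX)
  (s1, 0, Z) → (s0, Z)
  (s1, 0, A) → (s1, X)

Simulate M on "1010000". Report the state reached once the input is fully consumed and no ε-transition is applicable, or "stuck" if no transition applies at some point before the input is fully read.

(s0, 1010000, Z)
  read 1, top Z: go to s1, push BZ → (s1, 010000, BZ)
  ε-move, top B: go to s0, push B → (s0, 010000, BZ)
  read 0, top B: go to s0, push AA → (s0, 10000, AAZ)
  read 1, top A: go to s0, push ε → (s0, 0000, AZ)
  read 0, top A: go to s0, push ε → (s0, 000, Z)
  read 0, top Z: go to s0, push ABZ → (s0, 00, ABZ)
  read 0, top A: go to s0, push ε → (s0, 0, BZ)
  read 0, top B: go to s0, push AA → (s0, ε, AAZ)
All input consumed; M is in state s0.

s0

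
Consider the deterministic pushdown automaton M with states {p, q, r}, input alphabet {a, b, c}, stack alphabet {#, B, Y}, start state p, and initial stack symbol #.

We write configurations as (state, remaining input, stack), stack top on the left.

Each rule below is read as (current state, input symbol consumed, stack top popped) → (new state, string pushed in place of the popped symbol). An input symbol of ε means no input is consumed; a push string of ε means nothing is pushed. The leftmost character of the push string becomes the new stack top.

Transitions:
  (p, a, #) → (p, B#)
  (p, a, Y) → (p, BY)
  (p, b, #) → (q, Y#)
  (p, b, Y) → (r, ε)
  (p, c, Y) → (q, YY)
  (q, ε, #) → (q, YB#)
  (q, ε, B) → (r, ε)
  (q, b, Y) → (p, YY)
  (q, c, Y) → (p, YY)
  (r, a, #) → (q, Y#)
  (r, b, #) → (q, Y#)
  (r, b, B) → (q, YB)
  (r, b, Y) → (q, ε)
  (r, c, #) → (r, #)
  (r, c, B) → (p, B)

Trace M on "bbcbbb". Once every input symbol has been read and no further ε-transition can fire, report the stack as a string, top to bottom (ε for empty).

(p, bbcbbb, #) ⊢ (q, bcbbb, Y#) ⊢ (p, cbbb, YY#) ⊢ (q, bbb, YYY#) ⊢ (p, bb, YYYY#) ⊢ (r, b, YYY#) ⊢ (q, ε, YY#)
All input consumed in state q with stack YY#.

YY#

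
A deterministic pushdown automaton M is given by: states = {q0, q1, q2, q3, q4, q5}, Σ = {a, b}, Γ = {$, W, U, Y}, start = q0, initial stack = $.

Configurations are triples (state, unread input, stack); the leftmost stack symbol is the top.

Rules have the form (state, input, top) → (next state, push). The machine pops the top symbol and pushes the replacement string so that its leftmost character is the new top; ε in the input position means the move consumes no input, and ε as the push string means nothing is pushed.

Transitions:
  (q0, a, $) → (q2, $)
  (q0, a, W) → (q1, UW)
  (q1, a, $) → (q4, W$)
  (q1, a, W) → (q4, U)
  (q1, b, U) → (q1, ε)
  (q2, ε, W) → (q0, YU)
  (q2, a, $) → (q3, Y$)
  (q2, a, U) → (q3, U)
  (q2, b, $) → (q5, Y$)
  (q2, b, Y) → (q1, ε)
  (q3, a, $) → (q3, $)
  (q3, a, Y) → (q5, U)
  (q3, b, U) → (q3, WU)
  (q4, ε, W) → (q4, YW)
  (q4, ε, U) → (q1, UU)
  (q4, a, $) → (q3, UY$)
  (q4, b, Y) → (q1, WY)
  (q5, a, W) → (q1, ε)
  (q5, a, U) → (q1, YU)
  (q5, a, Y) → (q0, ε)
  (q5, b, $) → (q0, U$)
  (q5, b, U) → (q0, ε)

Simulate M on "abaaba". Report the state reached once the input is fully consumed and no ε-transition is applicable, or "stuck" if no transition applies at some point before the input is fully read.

(q0, abaaba, $) ⊢ (q2, baaba, $) ⊢ (q5, aaba, Y$) ⊢ (q0, aba, $) ⊢ (q2, ba, $) ⊢ (q5, a, Y$) ⊢ (q0, ε, $)
All input consumed; M is in state q0.

q0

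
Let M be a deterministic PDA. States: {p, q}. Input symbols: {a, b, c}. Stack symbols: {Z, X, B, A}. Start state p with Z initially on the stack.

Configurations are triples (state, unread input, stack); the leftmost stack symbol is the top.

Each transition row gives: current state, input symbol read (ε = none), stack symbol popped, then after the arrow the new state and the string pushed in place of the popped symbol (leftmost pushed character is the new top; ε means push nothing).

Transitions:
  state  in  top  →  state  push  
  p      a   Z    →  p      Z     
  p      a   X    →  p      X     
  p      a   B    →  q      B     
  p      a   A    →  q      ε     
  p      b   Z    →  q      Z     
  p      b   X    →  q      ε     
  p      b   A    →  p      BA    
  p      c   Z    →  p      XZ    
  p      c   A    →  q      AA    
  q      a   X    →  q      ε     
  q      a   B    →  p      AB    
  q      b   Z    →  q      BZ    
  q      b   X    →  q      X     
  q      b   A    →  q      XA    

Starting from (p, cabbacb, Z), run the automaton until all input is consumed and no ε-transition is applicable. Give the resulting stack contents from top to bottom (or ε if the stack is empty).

XAABZ

(p, cabbacb, Z)
  read c, top Z: go to p, push XZ → (p, abbacb, XZ)
  read a, top X: go to p, push X → (p, bbacb, XZ)
  read b, top X: go to q, push ε → (q, bacb, Z)
  read b, top Z: go to q, push BZ → (q, acb, BZ)
  read a, top B: go to p, push AB → (p, cb, ABZ)
  read c, top A: go to q, push AA → (q, b, AABZ)
  read b, top A: go to q, push XA → (q, ε, XAABZ)
All input consumed in state q with stack XAABZ.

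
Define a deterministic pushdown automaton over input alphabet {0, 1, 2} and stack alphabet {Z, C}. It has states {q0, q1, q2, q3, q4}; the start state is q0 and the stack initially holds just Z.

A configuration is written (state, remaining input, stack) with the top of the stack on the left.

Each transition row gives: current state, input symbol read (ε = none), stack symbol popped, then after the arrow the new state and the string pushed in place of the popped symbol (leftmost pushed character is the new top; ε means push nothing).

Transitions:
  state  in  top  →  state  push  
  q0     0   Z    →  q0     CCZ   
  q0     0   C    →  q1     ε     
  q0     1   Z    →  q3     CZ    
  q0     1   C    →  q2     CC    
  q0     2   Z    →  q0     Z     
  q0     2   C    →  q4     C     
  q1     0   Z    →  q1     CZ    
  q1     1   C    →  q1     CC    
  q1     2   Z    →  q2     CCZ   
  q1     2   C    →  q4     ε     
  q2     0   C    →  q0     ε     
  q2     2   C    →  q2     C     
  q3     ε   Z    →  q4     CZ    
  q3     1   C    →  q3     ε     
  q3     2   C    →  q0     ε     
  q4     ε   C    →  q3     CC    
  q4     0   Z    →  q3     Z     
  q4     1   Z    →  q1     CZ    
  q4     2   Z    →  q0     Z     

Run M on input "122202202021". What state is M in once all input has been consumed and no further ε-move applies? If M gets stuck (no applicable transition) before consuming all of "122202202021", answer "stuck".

q2

(q0, 122202202021, Z) ⊢ (q3, 22202202021, CZ) ⊢ (q0, 2202202021, Z) ⊢ (q0, 202202021, Z) ⊢ (q0, 02202021, Z) ⊢ (q0, 2202021, CCZ) ⊢ (q4, 202021, CCZ) ⊢ (q3, 202021, CCCZ) ⊢ (q0, 02021, CCZ) ⊢ (q1, 2021, CZ) ⊢ (q4, 021, Z) ⊢ (q3, 21, Z) ⊢ (q4, 21, CZ) ⊢ (q3, 21, CCZ) ⊢ (q0, 1, CZ) ⊢ (q2, ε, CCZ)
All input consumed; M is in state q2.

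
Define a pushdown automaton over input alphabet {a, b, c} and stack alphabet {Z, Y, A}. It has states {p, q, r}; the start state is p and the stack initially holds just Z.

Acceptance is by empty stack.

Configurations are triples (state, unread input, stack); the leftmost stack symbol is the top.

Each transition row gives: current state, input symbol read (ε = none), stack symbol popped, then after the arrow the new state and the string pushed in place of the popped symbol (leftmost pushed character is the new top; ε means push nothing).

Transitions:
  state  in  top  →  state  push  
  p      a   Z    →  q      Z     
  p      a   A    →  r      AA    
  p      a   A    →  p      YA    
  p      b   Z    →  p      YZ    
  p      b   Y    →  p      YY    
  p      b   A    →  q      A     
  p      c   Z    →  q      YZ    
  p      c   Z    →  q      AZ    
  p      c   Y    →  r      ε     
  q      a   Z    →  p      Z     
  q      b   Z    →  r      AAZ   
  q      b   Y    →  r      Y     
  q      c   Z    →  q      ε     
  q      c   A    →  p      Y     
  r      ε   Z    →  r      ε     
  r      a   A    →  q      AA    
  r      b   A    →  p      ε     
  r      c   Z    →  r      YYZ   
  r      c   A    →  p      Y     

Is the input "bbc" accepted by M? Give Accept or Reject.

Reject

No computation consumes all input and empties the stack.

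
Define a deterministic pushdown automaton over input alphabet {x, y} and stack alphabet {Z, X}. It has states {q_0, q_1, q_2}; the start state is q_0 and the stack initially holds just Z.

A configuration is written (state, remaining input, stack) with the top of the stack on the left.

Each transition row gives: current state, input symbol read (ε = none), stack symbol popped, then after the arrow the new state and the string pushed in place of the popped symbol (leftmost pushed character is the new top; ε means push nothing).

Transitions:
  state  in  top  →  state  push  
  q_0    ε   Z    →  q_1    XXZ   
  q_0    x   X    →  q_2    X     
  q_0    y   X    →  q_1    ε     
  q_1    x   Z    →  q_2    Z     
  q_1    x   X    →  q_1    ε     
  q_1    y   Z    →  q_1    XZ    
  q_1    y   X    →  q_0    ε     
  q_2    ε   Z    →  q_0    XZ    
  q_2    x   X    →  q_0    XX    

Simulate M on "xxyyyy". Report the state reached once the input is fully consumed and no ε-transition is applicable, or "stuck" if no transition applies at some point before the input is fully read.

q_1

(q_0, xxyyyy, Z) ⊢ (q_1, xxyyyy, XXZ) ⊢ (q_1, xyyyy, XZ) ⊢ (q_1, yyyy, Z) ⊢ (q_1, yyy, XZ) ⊢ (q_0, yy, Z) ⊢ (q_1, yy, XXZ) ⊢ (q_0, y, XZ) ⊢ (q_1, ε, Z)
All input consumed; M is in state q_1.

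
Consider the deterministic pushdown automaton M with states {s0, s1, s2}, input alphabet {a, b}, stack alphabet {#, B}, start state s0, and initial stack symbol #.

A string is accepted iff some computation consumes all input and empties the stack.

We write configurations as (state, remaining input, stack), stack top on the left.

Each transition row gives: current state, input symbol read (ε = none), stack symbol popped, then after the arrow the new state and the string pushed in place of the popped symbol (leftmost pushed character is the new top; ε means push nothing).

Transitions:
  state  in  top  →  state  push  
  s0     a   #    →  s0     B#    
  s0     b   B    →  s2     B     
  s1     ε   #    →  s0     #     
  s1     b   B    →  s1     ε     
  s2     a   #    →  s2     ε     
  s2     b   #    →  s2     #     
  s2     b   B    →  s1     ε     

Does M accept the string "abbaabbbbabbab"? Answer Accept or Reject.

Reject

(s0, abbaabbbbabbab, #) ⊢ (s0, bbaabbbbabbab, B#) ⊢ (s2, baabbbbabbab, B#) ⊢ (s1, aabbbbabbab, #) ⊢ (s0, aabbbbabbab, #) ⊢ (s0, abbbbabbab, B#)
No transition applies at (s0, abbbbabbab, B#); input not fully consumed.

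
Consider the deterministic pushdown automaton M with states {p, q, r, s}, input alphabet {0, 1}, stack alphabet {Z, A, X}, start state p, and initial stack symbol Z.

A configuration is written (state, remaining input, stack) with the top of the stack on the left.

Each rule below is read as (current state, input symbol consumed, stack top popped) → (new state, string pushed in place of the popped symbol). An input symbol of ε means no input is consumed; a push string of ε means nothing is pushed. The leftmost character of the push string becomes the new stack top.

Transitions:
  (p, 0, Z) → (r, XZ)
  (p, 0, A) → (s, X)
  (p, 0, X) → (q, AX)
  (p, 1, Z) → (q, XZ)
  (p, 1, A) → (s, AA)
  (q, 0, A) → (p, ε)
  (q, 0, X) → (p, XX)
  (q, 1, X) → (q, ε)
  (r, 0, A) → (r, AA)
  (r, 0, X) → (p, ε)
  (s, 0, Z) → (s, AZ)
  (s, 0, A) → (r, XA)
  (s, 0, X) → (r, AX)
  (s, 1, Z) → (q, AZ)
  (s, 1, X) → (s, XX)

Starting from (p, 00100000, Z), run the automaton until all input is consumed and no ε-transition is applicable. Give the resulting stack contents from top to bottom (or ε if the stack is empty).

(p, 00100000, Z) ⊢ (r, 0100000, XZ) ⊢ (p, 100000, Z) ⊢ (q, 00000, XZ) ⊢ (p, 0000, XXZ) ⊢ (q, 000, AXXZ) ⊢ (p, 00, XXZ) ⊢ (q, 0, AXXZ) ⊢ (p, ε, XXZ)
All input consumed in state p with stack XXZ.

XXZ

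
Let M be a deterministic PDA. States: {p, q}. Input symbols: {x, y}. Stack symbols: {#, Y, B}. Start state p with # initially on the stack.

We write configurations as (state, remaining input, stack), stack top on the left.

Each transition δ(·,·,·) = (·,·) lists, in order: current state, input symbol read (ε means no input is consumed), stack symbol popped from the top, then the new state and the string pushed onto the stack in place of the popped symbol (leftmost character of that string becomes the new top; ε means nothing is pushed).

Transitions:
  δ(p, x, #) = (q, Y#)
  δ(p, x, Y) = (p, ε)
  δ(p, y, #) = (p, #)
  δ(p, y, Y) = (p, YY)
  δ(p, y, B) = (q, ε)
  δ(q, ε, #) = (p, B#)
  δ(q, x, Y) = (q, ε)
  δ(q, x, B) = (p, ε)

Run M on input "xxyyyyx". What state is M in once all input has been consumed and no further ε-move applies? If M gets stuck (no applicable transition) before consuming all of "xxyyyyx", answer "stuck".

stuck

(p, xxyyyyx, #)
  read x, top #: go to q, push Y# → (q, xyyyyx, Y#)
  read x, top Y: go to q, push ε → (q, yyyyx, #)
  ε-move, top #: go to p, push B# → (p, yyyyx, B#)
  read y, top B: go to q, push ε → (q, yyyx, #)
  ε-move, top #: go to p, push B# → (p, yyyx, B#)
  read y, top B: go to q, push ε → (q, yyx, #)
  ε-move, top #: go to p, push B# → (p, yyx, B#)
  read y, top B: go to q, push ε → (q, yx, #)
  ε-move, top #: go to p, push B# → (p, yx, B#)
  read y, top B: go to q, push ε → (q, x, #)
  ε-move, top #: go to p, push B# → (p, x, B#)
No transition for (p, x, top B); M blocks with input x remaining.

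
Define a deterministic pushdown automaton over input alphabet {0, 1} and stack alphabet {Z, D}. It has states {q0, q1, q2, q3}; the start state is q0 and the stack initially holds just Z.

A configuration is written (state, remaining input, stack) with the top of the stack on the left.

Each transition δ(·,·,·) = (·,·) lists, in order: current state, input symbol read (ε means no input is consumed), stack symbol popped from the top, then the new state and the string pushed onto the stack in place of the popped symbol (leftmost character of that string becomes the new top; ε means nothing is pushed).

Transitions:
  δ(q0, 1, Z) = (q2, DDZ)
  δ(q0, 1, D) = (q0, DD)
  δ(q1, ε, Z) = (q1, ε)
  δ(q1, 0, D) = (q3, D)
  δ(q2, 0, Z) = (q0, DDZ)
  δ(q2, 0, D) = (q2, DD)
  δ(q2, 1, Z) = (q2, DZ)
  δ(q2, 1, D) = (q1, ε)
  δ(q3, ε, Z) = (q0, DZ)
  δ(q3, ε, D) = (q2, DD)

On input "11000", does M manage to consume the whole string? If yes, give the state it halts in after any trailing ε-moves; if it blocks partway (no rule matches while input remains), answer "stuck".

(q0, 11000, Z)
  read 1, top Z: go to q2, push DDZ → (q2, 1000, DDZ)
  read 1, top D: go to q1, push ε → (q1, 000, DZ)
  read 0, top D: go to q3, push D → (q3, 00, DZ)
  ε-move, top D: go to q2, push DD → (q2, 00, DDZ)
  read 0, top D: go to q2, push DD → (q2, 0, DDDZ)
  read 0, top D: go to q2, push DD → (q2, ε, DDDDZ)
All input consumed; M is in state q2.

q2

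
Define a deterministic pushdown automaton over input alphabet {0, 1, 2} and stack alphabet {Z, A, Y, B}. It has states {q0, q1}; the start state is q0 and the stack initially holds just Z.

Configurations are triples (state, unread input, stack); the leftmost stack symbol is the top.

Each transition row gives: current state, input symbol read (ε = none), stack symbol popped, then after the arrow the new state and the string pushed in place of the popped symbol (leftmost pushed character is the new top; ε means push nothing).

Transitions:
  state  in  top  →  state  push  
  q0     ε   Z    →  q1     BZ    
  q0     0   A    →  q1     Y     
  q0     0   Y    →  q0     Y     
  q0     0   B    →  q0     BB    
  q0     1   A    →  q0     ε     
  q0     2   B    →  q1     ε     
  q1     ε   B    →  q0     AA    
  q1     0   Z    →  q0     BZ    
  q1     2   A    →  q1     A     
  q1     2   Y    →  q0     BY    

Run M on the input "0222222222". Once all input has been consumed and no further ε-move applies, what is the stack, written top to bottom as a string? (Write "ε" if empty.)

(q0, 0222222222, Z)
  ε-move, top Z: go to q1, push BZ → (q1, 0222222222, BZ)
  ε-move, top B: go to q0, push AA → (q0, 0222222222, AAZ)
  read 0, top A: go to q1, push Y → (q1, 222222222, YAZ)
  read 2, top Y: go to q0, push BY → (q0, 22222222, BYAZ)
  read 2, top B: go to q1, push ε → (q1, 2222222, YAZ)
  read 2, top Y: go to q0, push BY → (q0, 222222, BYAZ)
  read 2, top B: go to q1, push ε → (q1, 22222, YAZ)
  read 2, top Y: go to q0, push BY → (q0, 2222, BYAZ)
  read 2, top B: go to q1, push ε → (q1, 222, YAZ)
  read 2, top Y: go to q0, push BY → (q0, 22, BYAZ)
  read 2, top B: go to q1, push ε → (q1, 2, YAZ)
  read 2, top Y: go to q0, push BY → (q0, ε, BYAZ)
All input consumed in state q0 with stack BYAZ.

BYAZ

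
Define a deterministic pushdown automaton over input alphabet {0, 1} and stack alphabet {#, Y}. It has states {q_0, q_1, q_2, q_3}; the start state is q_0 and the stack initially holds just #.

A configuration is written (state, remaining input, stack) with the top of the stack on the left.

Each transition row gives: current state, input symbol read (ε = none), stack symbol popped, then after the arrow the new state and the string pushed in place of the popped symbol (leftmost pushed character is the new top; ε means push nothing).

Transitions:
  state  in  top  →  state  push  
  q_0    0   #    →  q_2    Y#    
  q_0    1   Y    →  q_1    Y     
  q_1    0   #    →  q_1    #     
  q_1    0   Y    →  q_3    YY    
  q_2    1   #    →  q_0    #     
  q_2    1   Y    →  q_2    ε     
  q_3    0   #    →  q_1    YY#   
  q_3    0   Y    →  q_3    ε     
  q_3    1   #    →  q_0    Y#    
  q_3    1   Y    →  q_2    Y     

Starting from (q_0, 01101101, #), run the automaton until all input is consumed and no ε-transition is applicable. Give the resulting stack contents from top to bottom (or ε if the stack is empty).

#

(q_0, 01101101, #) ⊢ (q_2, 1101101, Y#) ⊢ (q_2, 101101, #) ⊢ (q_0, 01101, #) ⊢ (q_2, 1101, Y#) ⊢ (q_2, 101, #) ⊢ (q_0, 01, #) ⊢ (q_2, 1, Y#) ⊢ (q_2, ε, #)
All input consumed in state q_2 with stack #.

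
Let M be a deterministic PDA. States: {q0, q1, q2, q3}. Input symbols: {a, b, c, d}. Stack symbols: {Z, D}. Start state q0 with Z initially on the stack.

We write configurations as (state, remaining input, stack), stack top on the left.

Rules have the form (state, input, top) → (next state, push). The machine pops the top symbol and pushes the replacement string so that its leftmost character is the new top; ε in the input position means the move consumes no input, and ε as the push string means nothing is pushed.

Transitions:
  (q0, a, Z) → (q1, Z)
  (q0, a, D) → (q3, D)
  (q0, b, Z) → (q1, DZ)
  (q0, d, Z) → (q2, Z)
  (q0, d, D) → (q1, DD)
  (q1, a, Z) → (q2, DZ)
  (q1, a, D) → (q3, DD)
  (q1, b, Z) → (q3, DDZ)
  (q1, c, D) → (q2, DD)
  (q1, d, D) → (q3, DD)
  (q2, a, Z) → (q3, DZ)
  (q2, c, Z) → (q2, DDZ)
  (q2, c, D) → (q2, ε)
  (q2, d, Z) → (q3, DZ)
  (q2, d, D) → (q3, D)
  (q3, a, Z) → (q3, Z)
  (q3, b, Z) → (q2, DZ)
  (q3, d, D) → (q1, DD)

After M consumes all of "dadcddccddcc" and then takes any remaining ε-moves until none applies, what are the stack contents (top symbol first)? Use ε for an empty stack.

(q0, dadcddccddcc, Z) ⊢ (q2, adcddccddcc, Z) ⊢ (q3, dcddccddcc, DZ) ⊢ (q1, cddccddcc, DDZ) ⊢ (q2, ddccddcc, DDDZ) ⊢ (q3, dccddcc, DDDZ) ⊢ (q1, ccddcc, DDDDZ) ⊢ (q2, cddcc, DDDDDZ) ⊢ (q2, ddcc, DDDDZ) ⊢ (q3, dcc, DDDDZ) ⊢ (q1, cc, DDDDDZ) ⊢ (q2, c, DDDDDDZ) ⊢ (q2, ε, DDDDDZ)
All input consumed in state q2 with stack DDDDDZ.

DDDDDZ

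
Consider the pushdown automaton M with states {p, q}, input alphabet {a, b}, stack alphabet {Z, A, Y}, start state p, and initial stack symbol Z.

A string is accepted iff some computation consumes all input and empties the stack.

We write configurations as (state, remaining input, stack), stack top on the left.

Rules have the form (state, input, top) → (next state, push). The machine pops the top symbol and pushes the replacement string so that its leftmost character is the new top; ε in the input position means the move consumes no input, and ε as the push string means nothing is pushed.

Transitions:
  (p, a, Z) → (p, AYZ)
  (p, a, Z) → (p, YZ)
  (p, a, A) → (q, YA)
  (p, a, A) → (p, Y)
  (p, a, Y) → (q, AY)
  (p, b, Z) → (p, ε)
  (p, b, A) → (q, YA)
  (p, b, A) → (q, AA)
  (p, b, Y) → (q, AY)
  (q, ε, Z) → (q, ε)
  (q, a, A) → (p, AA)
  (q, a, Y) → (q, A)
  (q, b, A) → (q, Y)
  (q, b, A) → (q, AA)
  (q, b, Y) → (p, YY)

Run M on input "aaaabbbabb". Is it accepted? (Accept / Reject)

Reject

No computation consumes all input and empties the stack.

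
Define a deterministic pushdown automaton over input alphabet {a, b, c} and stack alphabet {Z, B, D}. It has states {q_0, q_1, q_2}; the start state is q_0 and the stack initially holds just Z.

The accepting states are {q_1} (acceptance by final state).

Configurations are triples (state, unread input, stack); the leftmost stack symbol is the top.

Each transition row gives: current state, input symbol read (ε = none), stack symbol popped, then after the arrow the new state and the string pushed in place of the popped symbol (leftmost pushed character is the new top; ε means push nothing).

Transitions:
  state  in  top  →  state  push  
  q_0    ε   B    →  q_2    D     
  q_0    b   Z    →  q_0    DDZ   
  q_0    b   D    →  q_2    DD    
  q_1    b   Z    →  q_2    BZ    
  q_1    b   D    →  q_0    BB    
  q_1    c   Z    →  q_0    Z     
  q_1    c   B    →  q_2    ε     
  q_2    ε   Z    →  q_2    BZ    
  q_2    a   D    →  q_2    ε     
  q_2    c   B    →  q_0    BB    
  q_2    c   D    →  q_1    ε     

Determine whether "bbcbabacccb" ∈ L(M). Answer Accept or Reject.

(q_0, bbcbabacccb, Z) ⊢ (q_0, bcbabacccb, DDZ) ⊢ (q_2, cbabacccb, DDDZ) ⊢ (q_1, babacccb, DDZ) ⊢ (q_0, abacccb, BBDZ) ⊢ (q_2, abacccb, DBDZ) ⊢ (q_2, bacccb, BDZ)
No transition applies at (q_2, bacccb, BDZ); input not fully consumed.

Reject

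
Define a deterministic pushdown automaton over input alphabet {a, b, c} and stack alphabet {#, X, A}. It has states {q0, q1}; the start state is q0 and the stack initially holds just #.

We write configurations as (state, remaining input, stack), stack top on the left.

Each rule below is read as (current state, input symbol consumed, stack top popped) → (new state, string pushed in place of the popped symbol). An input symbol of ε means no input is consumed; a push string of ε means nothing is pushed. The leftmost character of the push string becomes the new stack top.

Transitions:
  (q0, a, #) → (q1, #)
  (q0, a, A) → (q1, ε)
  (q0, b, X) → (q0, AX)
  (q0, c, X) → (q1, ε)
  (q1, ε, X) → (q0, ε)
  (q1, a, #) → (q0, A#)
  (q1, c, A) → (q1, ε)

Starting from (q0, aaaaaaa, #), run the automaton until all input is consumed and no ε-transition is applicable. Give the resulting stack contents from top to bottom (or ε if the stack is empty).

(q0, aaaaaaa, #)
  read a, top #: go to q1, push # → (q1, aaaaaa, #)
  read a, top #: go to q0, push A# → (q0, aaaaa, A#)
  read a, top A: go to q1, push ε → (q1, aaaa, #)
  read a, top #: go to q0, push A# → (q0, aaa, A#)
  read a, top A: go to q1, push ε → (q1, aa, #)
  read a, top #: go to q0, push A# → (q0, a, A#)
  read a, top A: go to q1, push ε → (q1, ε, #)
All input consumed in state q1 with stack #.

#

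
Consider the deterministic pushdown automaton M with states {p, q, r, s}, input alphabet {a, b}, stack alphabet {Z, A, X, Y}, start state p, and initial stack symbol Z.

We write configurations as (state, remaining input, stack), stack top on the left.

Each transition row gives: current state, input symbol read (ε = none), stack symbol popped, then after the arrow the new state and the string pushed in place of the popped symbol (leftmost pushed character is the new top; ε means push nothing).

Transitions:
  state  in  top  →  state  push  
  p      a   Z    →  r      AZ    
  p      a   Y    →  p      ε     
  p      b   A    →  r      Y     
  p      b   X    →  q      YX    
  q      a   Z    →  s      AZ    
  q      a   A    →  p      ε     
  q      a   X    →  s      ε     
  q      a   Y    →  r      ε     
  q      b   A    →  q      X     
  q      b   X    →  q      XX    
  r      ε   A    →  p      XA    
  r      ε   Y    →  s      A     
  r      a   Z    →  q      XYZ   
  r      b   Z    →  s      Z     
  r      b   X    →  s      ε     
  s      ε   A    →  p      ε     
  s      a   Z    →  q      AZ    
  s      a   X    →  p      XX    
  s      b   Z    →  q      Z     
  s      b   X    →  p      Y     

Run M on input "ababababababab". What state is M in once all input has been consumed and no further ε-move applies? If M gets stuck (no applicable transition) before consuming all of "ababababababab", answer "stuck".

(p, ababababababab, Z) ⊢ (r, babababababab, AZ) ⊢ (p, babababababab, XAZ) ⊢ (q, abababababab, YXAZ) ⊢ (r, bababababab, XAZ) ⊢ (s, ababababab, AZ) ⊢ (p, ababababab, Z) ⊢ (r, babababab, AZ) ⊢ (p, babababab, XAZ) ⊢ (q, abababab, YXAZ) ⊢ (r, bababab, XAZ) ⊢ (s, ababab, AZ) ⊢ (p, ababab, Z) ⊢ (r, babab, AZ) ⊢ (p, babab, XAZ) ⊢ (q, abab, YXAZ) ⊢ (r, bab, XAZ) ⊢ (s, ab, AZ) ⊢ (p, ab, Z) ⊢ (r, b, AZ) ⊢ (p, b, XAZ) ⊢ (q, ε, YXAZ)
All input consumed; M is in state q.

q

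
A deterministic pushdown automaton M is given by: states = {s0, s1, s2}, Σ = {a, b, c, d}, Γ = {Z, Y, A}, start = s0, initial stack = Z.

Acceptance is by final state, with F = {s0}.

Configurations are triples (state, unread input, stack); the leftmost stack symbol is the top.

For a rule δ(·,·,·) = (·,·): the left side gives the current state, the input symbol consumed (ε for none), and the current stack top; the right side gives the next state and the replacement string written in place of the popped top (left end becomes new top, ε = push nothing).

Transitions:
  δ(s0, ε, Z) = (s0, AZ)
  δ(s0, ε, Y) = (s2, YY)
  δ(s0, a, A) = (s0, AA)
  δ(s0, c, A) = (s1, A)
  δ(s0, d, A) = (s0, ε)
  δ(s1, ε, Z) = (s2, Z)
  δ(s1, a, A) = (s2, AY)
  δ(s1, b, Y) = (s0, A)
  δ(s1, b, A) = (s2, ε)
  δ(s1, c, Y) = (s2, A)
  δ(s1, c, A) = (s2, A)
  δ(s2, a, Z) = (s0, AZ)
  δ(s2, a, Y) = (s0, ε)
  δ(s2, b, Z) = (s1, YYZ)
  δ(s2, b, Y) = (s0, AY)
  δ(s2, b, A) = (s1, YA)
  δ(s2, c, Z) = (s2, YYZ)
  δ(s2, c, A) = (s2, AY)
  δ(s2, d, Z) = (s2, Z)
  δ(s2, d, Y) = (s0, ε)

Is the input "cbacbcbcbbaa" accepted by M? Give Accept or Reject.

Accept

(s0, cbacbcbcbbaa, Z)
  ε-move, top Z: go to s0, push AZ → (s0, cbacbcbcbbaa, AZ)
  read c, top A: go to s1, push A → (s1, bacbcbcbbaa, AZ)
  read b, top A: go to s2, push ε → (s2, acbcbcbbaa, Z)
  read a, top Z: go to s0, push AZ → (s0, cbcbcbbaa, AZ)
  read c, top A: go to s1, push A → (s1, bcbcbbaa, AZ)
  read b, top A: go to s2, push ε → (s2, cbcbbaa, Z)
  read c, top Z: go to s2, push YYZ → (s2, bcbbaa, YYZ)
  read b, top Y: go to s0, push AY → (s0, cbbaa, AYYZ)
  read c, top A: go to s1, push A → (s1, bbaa, AYYZ)
  read b, top A: go to s2, push ε → (s2, baa, YYZ)
  read b, top Y: go to s0, push AY → (s0, aa, AYYZ)
  read a, top A: go to s0, push AA → (s0, a, AAYYZ)
  read a, top A: go to s0, push AA → (s0, ε, AAAYYZ)
All input consumed; state s0 ∈ F.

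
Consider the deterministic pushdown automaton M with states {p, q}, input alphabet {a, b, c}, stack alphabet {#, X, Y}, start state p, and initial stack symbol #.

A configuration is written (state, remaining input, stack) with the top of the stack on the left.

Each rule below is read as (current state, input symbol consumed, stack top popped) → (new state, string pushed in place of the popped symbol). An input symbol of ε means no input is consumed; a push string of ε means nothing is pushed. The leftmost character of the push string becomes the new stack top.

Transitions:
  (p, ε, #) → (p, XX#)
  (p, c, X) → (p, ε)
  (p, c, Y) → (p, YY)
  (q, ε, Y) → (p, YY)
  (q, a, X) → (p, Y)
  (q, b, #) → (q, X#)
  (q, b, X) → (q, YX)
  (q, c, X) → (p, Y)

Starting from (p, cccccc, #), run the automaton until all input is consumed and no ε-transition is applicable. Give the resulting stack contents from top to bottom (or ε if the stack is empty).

(p, cccccc, #)
  ε-move, top #: go to p, push XX# → (p, cccccc, XX#)
  read c, top X: go to p, push ε → (p, ccccc, X#)
  read c, top X: go to p, push ε → (p, cccc, #)
  ε-move, top #: go to p, push XX# → (p, cccc, XX#)
  read c, top X: go to p, push ε → (p, ccc, X#)
  read c, top X: go to p, push ε → (p, cc, #)
  ε-move, top #: go to p, push XX# → (p, cc, XX#)
  read c, top X: go to p, push ε → (p, c, X#)
  read c, top X: go to p, push ε → (p, ε, #)
  ε-move, top #: go to p, push XX# → (p, ε, XX#)
All input consumed in state p with stack XX#.

XX#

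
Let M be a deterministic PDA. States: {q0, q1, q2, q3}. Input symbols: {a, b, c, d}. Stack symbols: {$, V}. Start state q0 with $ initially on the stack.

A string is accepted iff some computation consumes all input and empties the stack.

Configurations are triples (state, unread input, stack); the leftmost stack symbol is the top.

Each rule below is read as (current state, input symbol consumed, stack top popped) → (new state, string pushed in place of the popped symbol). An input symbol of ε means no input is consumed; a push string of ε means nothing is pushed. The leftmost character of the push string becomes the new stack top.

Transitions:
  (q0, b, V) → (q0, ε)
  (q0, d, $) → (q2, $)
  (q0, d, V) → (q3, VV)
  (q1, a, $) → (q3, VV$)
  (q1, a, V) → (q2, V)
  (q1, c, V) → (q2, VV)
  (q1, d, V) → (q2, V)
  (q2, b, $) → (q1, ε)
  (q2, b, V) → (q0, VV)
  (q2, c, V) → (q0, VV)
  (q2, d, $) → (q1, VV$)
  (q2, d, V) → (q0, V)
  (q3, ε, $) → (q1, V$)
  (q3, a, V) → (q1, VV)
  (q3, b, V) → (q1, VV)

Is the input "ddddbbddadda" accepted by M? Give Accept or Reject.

(q0, ddddbbddadda, $) ⊢ (q2, dddbbddadda, $) ⊢ (q1, ddbbddadda, VV$) ⊢ (q2, dbbddadda, VV$) ⊢ (q0, bbddadda, VV$) ⊢ (q0, bddadda, V$) ⊢ (q0, ddadda, $) ⊢ (q2, dadda, $) ⊢ (q1, adda, VV$) ⊢ (q2, dda, VV$) ⊢ (q0, da, VV$) ⊢ (q3, a, VVV$) ⊢ (q1, ε, VVVV$)
All input consumed; stack is VVVV$, not empty, and no further ε-move applies.

Reject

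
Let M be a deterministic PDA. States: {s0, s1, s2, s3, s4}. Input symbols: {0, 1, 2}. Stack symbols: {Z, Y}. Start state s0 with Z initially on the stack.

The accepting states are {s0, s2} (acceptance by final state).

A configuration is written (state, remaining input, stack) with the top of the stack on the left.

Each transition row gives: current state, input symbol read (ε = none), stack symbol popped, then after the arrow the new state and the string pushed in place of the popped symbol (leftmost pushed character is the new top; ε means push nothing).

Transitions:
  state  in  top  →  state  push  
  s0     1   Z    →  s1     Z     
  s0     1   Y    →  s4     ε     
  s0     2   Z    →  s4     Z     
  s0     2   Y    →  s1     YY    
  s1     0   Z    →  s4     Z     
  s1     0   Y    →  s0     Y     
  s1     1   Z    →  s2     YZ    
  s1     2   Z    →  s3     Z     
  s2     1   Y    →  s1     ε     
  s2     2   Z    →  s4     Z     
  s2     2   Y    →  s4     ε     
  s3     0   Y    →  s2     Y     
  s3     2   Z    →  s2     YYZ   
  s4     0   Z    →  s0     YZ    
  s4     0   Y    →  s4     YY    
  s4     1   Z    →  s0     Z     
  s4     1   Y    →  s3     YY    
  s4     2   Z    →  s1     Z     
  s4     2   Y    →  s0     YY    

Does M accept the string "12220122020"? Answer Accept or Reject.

(s0, 12220122020, Z)
  read 1, top Z: go to s1, push Z → (s1, 2220122020, Z)
  read 2, top Z: go to s3, push Z → (s3, 220122020, Z)
  read 2, top Z: go to s2, push YYZ → (s2, 20122020, YYZ)
  read 2, top Y: go to s4, push ε → (s4, 0122020, YZ)
  read 0, top Y: go to s4, push YY → (s4, 122020, YYZ)
  read 1, top Y: go to s3, push YY → (s3, 22020, YYYZ)
No transition applies at (s3, 22020, YYYZ); input not fully consumed.

Reject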